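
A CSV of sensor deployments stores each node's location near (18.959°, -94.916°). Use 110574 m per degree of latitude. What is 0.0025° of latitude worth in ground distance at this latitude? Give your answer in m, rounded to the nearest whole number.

276 m

0.0025° × 110574 m/° = 276.435 m.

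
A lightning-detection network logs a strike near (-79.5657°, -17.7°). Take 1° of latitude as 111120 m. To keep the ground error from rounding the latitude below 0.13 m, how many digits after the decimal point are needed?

One degree of latitude covers 111120 m.
Rounding to N decimal places gives at most 0.5 × 10⁻ᴺ degrees of error, i.e. 0.5 × 10⁻ᴺ × 111120 m.
Setting 55560 × 10⁻ᴺ ≤ 0.13 gives 10ᴺ ≥ 4.274e+05, i.e. N ≥ 5.63.
At 5 places the error can reach 0.556 m, but 6 places keeps it to 0.0556 m.

6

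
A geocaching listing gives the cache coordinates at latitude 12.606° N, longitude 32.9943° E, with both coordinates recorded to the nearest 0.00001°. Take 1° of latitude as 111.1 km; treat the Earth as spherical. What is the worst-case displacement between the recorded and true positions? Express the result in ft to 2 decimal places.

2.55 ft

Rounding to 5 decimal places leaves each coordinate within ±5e-06° of the true value.
Latitude error → 5e-06 × 111100 = 0.5555 m along the meridian.
E–W at 12.606°: 5e-06° × 111100 × cos 12.606° = 5e-06 × 111100 × 0.9759 ≈ 0.542109 m.
Combining orthogonally: (0.5555² + 0.542109²)^½ ≈ 0.776185 m.
In feet: 0.776185 m ÷ 0.3048 ≈ 2.5465 ft.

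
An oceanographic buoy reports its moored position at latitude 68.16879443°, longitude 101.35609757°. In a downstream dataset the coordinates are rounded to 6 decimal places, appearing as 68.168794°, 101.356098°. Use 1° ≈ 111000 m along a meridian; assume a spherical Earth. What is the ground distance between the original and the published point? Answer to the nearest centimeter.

5 centimeters

Δlat = 68.16879443 − 68.168794 = +0.00000043°; Δlon = 101.35609757 − 101.356098 = -0.00000043°.
N–S: 0.00000043° × 111000 m/° = 0.04773 m.
East–west at this latitude: -0.00000043° × 111000 × cos 68.1688° ≈ -0.00000043 × 41278 = -0.0177495 m.
Combined displacement = (0.04773² + 0.0177495²)^½ ≈ 0.0509235 m.
That is 0.0509235 m = 5.0923 cm.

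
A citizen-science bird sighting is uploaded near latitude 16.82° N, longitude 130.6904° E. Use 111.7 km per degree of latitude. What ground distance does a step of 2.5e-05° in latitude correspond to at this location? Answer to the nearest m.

3 m

2.5e-05° × 111700 m/° = 2.7925 m.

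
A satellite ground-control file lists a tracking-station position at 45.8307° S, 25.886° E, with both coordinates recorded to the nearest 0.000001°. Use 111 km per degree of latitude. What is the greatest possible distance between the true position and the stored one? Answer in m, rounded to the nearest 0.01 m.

0.07 m

Rounding to 6 decimal places leaves each coordinate within ±5e-07° of the true value.
North–south component: 5e-07° × 111000 = 0.0555 m.
East–west component at 45.8307°: 5e-07° × 111000 × cos 45.8307° ≈ 5e-07 × 77342.7 ≈ 0.0386713 m.
Worst case both components are at the extreme and orthogonal: √(0.0555² + 0.0386713²) ≈ 0.0676441 m.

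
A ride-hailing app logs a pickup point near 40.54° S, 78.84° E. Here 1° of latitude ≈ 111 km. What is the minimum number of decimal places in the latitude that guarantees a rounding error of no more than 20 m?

4 decimal places

One degree of latitude covers 111000 m.
With N decimal places the half-ulp bound is 0.5·10⁻ᴺ°, or 0.5·10⁻ᴺ × 111000 m on the ground.
Need 0.5 × 111000 × 10⁻ᴺ ≤ 20 → 10⁻ᴺ ≤ 3.604e-04, so N ≥ 3.44.
So 4 decimal places suffice (5.55 m); 3 would allow up to 55.5 m.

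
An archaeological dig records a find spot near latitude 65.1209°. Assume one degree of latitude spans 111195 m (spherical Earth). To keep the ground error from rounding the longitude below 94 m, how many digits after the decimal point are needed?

At 65.1209° one degree of longitude covers 111195 × cos 65.1209° ≈ 111195 × 0.4207 ≈ 46780.3 m.
Rounding to N decimal places gives at most 0.5 × 10⁻ᴺ degrees of error, i.e. 0.5 × 10⁻ᴺ × 46780.3 m.
Need 0.5 × 46780.3 × 10⁻ᴺ ≤ 94 → 10⁻ᴺ ≤ 4.019e-03, so N ≥ 2.40.
N = 2 would give 234 m (too coarse); N = 3 gives 23.4 m ≤ 94 m.

3 decimal places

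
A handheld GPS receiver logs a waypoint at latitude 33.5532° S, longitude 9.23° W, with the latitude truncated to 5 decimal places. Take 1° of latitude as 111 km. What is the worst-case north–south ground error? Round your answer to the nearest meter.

Truncating at 5 decimal places can drop up to a full unit in the last place, so the latitude may be off by as much as 1e-05°.
North–south distance: 1e-05° × 111000 m/° = 1.11 m.

1 meters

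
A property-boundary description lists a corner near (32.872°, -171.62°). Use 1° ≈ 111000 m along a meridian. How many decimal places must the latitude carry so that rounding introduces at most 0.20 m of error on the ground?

6 decimal places

One degree of latitude covers 111000 m.
With N decimal places the half-ulp bound is 0.5·10⁻ᴺ°, or 0.5·10⁻ᴺ × 111000 m on the ground.
Setting 55500 × 10⁻ᴺ ≤ 0.20 gives 10ᴺ ≥ 2.775e+05, i.e. N ≥ 5.44.
At 5 places the error can reach 0.555 m, but 6 places keeps it to 0.0555 m.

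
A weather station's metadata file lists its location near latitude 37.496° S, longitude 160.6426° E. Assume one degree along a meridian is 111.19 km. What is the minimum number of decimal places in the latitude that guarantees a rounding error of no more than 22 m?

One degree of latitude covers 111190 m.
With N decimal places the half-ulp bound is 0.5·10⁻ᴺ°, or 0.5·10⁻ᴺ × 111190 m on the ground.
Setting 55595 × 10⁻ᴺ ≤ 22 gives 10ᴺ ≥ 2527, i.e. N ≥ 3.40.
N = 3 would give 55.6 m (too coarse); N = 4 gives 5.56 m ≤ 22 m.

4 decimal places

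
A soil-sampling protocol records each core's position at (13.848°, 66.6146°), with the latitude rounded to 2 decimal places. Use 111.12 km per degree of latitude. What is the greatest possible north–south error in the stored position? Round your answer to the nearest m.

Rounding to 2 decimal places leaves the latitude within ±0.005° of the true value.
Along the meridian that is 0.005° × 111120 m/° = 555.6 m.

556 m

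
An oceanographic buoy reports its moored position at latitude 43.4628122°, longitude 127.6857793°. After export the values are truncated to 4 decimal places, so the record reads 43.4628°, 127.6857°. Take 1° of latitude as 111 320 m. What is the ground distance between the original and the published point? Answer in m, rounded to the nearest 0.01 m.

6.55 m

The latitude changed by +0.0000122° and the longitude by +0.0000793°.
N–S: 0.0000122° × 111320 m/° = 1.3581 m.
E–W at 43.4628°: 0.0000793° × 111320 × cos 43.4628° = 0.0000793 × 111320 × 0.7258 ≈ 6.40731 m.
Combined displacement = (1.3581² + 6.40731²)^½ ≈ 6.54967 m.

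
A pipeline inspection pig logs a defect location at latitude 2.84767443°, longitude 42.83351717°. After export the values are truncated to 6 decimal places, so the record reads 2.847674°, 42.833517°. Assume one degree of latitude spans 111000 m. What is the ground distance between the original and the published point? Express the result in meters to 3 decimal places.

0.051 meters

Δlat = 2.84767443 − 2.847674 = +0.00000043°; Δlon = 42.83351717 − 42.833517 = +0.00000017°.
North–south shift: 0.00000043 × 111000 = 0.04773 m.
E–W at 2.84767°: 0.00000017° × 111000 × cos 2.84767° = 0.00000017 × 111000 × 0.9988 ≈ 0.0188467 m.
Distance: √(0.04773² + 0.0188467²) ≈ 0.0513162 m.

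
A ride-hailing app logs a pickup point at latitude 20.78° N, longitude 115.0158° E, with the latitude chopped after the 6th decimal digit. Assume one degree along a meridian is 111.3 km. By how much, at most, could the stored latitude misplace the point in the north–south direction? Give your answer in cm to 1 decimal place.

11.1 cm

Truncating at 6 decimal places can drop up to a full unit in the last place, so the latitude may be off by as much as 1e-06°.
Along the meridian that is 1e-06° × 111300 m/° = 0.1113 m.
That is 0.1113 m = 11.13 cm.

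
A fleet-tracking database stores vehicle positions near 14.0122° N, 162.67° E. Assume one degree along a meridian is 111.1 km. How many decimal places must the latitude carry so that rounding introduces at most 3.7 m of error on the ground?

5 decimal places

One degree of latitude covers 111100 m.
Rounding to N decimal places gives at most 0.5 × 10⁻ᴺ degrees of error, i.e. 0.5 × 10⁻ᴺ × 111100 m.
Need 0.5 × 111100 × 10⁻ᴺ ≤ 3.7 → 10⁻ᴺ ≤ 6.661e-05, so N ≥ 4.18.
So 5 decimal places suffice (0.555 m); 4 would allow up to 5.56 m.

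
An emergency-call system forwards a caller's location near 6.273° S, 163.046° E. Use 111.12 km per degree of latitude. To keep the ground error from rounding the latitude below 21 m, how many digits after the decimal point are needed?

One degree of latitude covers 111120 m.
Rounding to N decimal places gives at most 0.5 × 10⁻ᴺ degrees of error, i.e. 0.5 × 10⁻ᴺ × 111120 m.
Need 0.5 × 111120 × 10⁻ᴺ ≤ 21 → 10⁻ᴺ ≤ 3.780e-04, so N ≥ 3.42.
So 4 decimal places suffice (5.56 m); 3 would allow up to 55.6 m.

4 decimal places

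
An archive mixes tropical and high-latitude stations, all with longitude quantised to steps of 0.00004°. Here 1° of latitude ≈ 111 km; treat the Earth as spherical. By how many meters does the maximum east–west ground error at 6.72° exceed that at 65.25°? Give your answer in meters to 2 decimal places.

1.28 meters

With a 0.00004° grid the true value lies within half a step, ±0.00004°/2 = ±2e-05°, of the stored one.
At 6.72°: 2e-05° × 111000 × cos 6.72° = 2e-05 × 111000 × 0.9931 ≈ 2.2047 m.
Error at 65.25° = 2e-05° × 111000 × cos 65.25° ≈ 2.22 × 0.4187 = 0.92942 m.
So the lower-latitude error exceeds the higher by 2.2047 − 0.92942 = 1.2753 m.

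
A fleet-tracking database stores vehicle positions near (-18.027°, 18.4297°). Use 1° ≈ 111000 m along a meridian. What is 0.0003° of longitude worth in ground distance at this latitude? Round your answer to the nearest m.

32 m

At 18.027° a degree of longitude is 111000 × cos 18.027° ≈ 105551 m, so 0.0003° corresponds to 31.6653 m.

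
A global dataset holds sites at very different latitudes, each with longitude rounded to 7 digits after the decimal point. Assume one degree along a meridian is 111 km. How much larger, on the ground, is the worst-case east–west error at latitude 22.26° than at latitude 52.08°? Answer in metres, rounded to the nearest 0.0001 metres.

Rounding to 7 decimal places leaves the longitude within ±5e-08° of the true value.
Error at 22.26° = 5e-08° × 111000 × cos 22.26° ≈ 0.00555 × 0.9255 = 0.0051364 m.
Error at 52.08° = 5e-08° × 111000 × cos 52.08° ≈ 0.00555 × 0.6146 = 0.0034108 m.
So the lower-latitude error exceeds the higher by 0.0051364 − 0.0034108 = 0.0017256 m.

0.0017 metres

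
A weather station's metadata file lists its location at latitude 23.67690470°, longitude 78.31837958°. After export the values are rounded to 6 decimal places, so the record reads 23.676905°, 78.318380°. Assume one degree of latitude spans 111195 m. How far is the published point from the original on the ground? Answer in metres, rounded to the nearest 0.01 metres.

Δlat = 23.67690470 − 23.676905 = -0.00000030°; Δlon = 78.31837958 − 78.318380 = -0.00000042°.
North–south shift: -0.00000030 × 111195 = -0.0333585 m.
E–W at 23.6769°: -0.00000042° × 111195 × cos 23.6769° = -0.00000042 × 111195 × 0.9158 ≈ -0.0427707 m.
Hypotenuse of the two orthogonal shifts: √(0.0333585² + 0.0427707²) = 0.0542414 m.

0.05 metres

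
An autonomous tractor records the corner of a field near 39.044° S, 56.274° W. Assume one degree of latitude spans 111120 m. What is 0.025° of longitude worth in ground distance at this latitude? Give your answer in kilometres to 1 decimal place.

2.2 kilometres

At 39.044° a degree of longitude is 111120 × cos 39.044° ≈ 86302.7 m, so 0.025° corresponds to 2157.57 m.
That is 2157.57 m = 2.1576 km.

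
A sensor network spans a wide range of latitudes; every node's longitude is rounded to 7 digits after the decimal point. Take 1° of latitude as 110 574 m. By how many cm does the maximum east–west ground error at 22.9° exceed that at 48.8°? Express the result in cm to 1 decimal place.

Rounding to 7 decimal places leaves the longitude within ±5e-08° of the true value.
Error at 22.9° = 5e-08° × 110574 × cos 22.9° ≈ 0.0055287 × 0.9212 = 0.005093 m.
Error at 48.8° = 5e-08° × 110574 × cos 48.8° ≈ 0.0055287 × 0.6587 = 0.0036417 m.
Difference: 0.005093 − 0.0036417 = 0.0014513 m.
That is 0.00145126 m = 0.14513 cm.

0.1 cm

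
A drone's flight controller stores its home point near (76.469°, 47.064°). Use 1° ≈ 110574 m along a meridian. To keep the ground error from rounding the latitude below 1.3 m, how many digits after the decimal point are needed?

5 decimal places

One degree of latitude covers 110574 m.
N decimal places → at most half a unit in the last place, 0.5 × 10⁻ᴺ° = 110574/2 × 10⁻ᴺ m.
Need 0.5 × 110574 × 10⁻ᴺ ≤ 1.3 → 10⁻ᴺ ≤ 2.351e-05, so N ≥ 4.63.
At 4 places the error can reach 5.53 m, but 5 places keeps it to 0.553 m.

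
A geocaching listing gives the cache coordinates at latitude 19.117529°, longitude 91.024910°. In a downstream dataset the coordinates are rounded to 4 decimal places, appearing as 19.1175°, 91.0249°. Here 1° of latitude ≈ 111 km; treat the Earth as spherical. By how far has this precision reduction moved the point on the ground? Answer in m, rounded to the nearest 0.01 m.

3.39 m

The latitude changed by +0.000029° and the longitude by +0.000010°.
North–south shift: 0.000029 × 111000 = 3.219 m.
E–W at 19.1175°: 0.000010° × 111000 × cos 19.1175° = 0.000010 × 111000 × 0.9448 ≈ 1.04878 m.
Combined displacement = (3.219² + 1.04878²)^½ ≈ 3.38554 m.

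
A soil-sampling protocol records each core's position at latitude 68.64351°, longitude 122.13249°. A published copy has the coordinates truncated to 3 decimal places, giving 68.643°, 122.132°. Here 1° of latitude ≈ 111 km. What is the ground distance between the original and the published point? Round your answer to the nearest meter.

60 meters

Δlat = 68.64351 − 68.643 = +0.00051°; Δlon = 122.13249 − 122.132 = +0.00049°.
North–south shift: 0.00051 × 111000 = 56.61 m.
E–W at 68.643°: 0.00049° × 111000 × cos 68.643° = 0.00049 × 111000 × 0.3642 ≈ 19.8076 m.
Hypotenuse of the two orthogonal shifts: √(56.61² + 19.8076²) = 59.9753 m.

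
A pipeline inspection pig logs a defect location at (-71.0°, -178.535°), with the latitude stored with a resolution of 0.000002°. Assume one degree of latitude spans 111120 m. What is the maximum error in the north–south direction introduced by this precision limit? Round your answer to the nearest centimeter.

With a 0.000002° grid the true value lies within half a step, ±0.000002°/2 = ±1e-06°, of the stored one.
So the N–S error is at most 1e-06 × 111120 = 0.11112 m.
That is 0.11112 m = 11.112 cm.

11 centimeters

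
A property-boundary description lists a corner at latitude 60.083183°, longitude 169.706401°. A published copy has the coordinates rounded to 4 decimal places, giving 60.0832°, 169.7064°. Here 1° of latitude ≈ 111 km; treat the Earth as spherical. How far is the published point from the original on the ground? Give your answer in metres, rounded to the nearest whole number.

Δlat = 60.083183 − 60.0832 = -0.000017°; Δlon = 169.706401 − 169.7064 = +0.000001°.
North–south shift: -0.000017 × 111000 = -1.887 m.
East–west at this latitude: 0.000001° × 111000 × cos 60.0832° ≈ 0.000001 × 55360.4 = 0.0553604 m.
Combined displacement = (1.887² + 0.0553604²)^½ ≈ 1.88781 m.

2 metres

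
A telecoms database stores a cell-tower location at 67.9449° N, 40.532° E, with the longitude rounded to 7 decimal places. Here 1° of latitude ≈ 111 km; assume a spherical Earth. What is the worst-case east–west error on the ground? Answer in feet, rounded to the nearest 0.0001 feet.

0.0068 feet

Rounding to 7 decimal places leaves the longitude within ±5e-08° of the true value.
At latitude 67.9449° a degree of longitude spans 111000 m × cos 67.9449° = 111000 × 0.3755 ≈ 41680.3 m.
So at most 5e-08° × 41680.3 ≈ 0.00208401 m east–west.
Converting: 0.00208401 m × 3.2808 ft/m ≈ 0.0068373 ft.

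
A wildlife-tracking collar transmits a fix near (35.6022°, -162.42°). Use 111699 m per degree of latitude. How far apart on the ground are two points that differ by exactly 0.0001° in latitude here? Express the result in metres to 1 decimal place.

0.0001° × 111699 m/° = 11.1699 m.

11.2 metres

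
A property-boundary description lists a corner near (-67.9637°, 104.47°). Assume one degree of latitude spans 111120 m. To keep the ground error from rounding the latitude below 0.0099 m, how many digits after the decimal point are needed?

7 decimal places

One degree of latitude covers 111120 m.
Rounding to N decimal places gives at most 0.5 × 10⁻ᴺ degrees of error, i.e. 0.5 × 10⁻ᴺ × 111120 m.
Setting 55560 × 10⁻ᴺ ≤ 0.0099 gives 10ᴺ ≥ 5.612e+06, i.e. N ≥ 6.75.
At 6 places the error can reach 0.0556 m, but 7 places keeps it to 0.00556 m.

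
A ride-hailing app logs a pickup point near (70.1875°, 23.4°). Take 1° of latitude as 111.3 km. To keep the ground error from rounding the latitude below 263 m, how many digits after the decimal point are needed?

3

One degree of latitude covers 111300 m.
With N decimal places the half-ulp bound is 0.5·10⁻ᴺ°, or 0.5·10⁻ᴺ × 111300 m on the ground.
Setting 55650 × 10⁻ᴺ ≤ 263 gives 10ᴺ ≥ 211.6, i.e. N ≥ 2.33.
So 3 decimal places suffice (55.6 m); 2 would allow up to 556 m.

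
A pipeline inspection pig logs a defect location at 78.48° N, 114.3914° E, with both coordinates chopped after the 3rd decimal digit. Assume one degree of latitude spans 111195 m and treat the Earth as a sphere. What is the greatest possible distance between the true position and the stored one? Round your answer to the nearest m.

Truncating at 3 decimal places can drop up to a full unit in the last place, so each coordinate may be off by as much as 0.001°.
N–S: 0.001° × 111195 m/° = 111.195 m.
East–west component at 78.48°: 0.001° × 111195 × cos 78.48° ≈ 0.001 × 22206.8 ≈ 22.2068 m.
Worst case both components are at the extreme and orthogonal: √(111.195² + 22.2068²) ≈ 113.391 m.

113 m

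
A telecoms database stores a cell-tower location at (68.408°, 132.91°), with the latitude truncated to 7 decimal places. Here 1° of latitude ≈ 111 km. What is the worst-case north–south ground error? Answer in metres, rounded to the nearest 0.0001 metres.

Truncating at 7 decimal places can drop up to a full unit in the last place, so the latitude may be off by as much as 1e-07°.
North–south distance: 1e-07° × 111000 m/° = 0.0111 m.

0.0111 metres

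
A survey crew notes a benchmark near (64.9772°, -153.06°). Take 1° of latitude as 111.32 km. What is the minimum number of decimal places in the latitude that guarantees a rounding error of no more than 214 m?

3 decimal places

One degree of latitude covers 111320 m.
With N decimal places the half-ulp bound is 0.5·10⁻ᴺ°, or 0.5·10⁻ᴺ × 111320 m on the ground.
Setting 55660 × 10⁻ᴺ ≤ 214 gives 10ᴺ ≥ 260.1, i.e. N ≥ 2.42.
N = 2 would give 557 m (too coarse); N = 3 gives 55.7 m ≤ 214 m.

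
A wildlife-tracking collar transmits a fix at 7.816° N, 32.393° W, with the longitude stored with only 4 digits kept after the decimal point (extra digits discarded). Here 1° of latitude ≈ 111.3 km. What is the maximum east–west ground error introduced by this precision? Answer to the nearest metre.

11 metres

Truncating at 4 decimal places can drop up to a full unit in the last place, so the longitude may be off by as much as 0.0001°.
One degree of longitude at 7.816° is 111300 × cos 7.816° ≈ 111300 × 0.9907 = 110266 m.
East–west error: 0.0001° × 110266 m/° ≈ 11.0266 m.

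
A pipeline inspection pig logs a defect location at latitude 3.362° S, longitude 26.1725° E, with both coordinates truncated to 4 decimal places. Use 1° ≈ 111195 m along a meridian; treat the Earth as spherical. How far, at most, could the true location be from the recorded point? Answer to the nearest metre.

Truncating at 4 decimal places can drop up to a full unit in the last place, so each coordinate may be off by as much as 0.0001°.
North–south component: 0.0001° × 111195 = 11.1195 m.
E–W at 3.362°: 0.0001° × 111195 × cos 3.362° = 0.0001 × 111195 × 0.9983 ≈ 11.1004 m.
Worst case both components are at the extreme and orthogonal: √(11.1195² + 11.1004²) ≈ 15.7118 m.

16 metres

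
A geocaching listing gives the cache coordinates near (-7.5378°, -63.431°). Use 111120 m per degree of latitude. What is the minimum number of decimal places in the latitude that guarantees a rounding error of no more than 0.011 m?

7

One degree of latitude covers 111120 m.
Rounding to N decimal places gives at most 0.5 × 10⁻ᴺ degrees of error, i.e. 0.5 × 10⁻ᴺ × 111120 m.
Need 0.5 × 111120 × 10⁻ᴺ ≤ 0.011 → 10⁻ᴺ ≤ 1.980e-07, so N ≥ 6.70.
At 6 places the error can reach 0.0556 m, but 7 places keeps it to 0.00556 m.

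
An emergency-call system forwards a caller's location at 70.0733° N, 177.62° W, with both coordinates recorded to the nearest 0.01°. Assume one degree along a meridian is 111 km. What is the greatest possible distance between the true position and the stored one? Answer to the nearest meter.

Rounding to 2 decimal places leaves each coordinate within ±0.005° of the true value.
Latitude error → 0.005 × 111000 = 555 m along the meridian.
East–west component at 70.0733°: 0.005° × 111000 × cos 70.0733° ≈ 0.005 × 37830.8 ≈ 189.154 m.
Combining orthogonally: (555² + 189.154²)^½ ≈ 586.348 m.

586 meters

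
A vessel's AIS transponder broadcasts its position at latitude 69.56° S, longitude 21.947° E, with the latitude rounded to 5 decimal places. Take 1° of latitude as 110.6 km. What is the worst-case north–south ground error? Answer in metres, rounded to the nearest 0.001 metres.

Rounding to 5 decimal places leaves the latitude within ±5e-06° of the true value.
So the N–S error is at most 5e-06 × 110600 = 0.553 m.

0.553 metres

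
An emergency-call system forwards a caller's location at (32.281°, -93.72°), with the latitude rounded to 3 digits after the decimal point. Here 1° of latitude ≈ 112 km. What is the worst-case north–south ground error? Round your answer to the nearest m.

56 m

Rounding to 3 decimal places leaves the latitude within ±0.0005° of the true value.
So the N–S error is at most 0.0005 × 112000 = 56 m.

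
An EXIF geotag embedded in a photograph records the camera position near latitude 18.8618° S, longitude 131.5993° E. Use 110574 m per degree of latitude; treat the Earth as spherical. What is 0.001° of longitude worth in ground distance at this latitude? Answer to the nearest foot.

343 feet

0.001° of longitude at 18.8618° is 0.001 × 110574 × cos 18.8618° ≈ 0.001 × 104636 = 104.636 m.
Converting: 104.636 m × 3.2808 ft/m ≈ 343.29 ft.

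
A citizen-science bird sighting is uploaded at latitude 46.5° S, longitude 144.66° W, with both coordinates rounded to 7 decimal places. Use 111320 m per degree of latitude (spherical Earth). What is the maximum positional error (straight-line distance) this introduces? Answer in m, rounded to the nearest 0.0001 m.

0.0068 m

Rounding to 7 decimal places leaves each coordinate within ±5e-08° of the true value.
Latitude error → 5e-08 × 111320 = 0.005566 m along the meridian.
East–west component at 46.5°: 5e-08° × 111320 × cos 46.5° ≈ 5e-08 × 76627.6 ≈ 0.00383138 m.
The two errors are perpendicular, so the maximum displacement is √(0.005566² + 0.00383138²) ≈ 0.00675721 m.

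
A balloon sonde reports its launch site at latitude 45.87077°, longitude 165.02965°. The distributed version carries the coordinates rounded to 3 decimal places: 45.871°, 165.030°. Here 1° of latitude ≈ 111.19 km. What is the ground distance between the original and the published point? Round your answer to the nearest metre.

37 metres

Δlat = 45.87077 − 45.871 = -0.00023°; Δlon = 165.02965 − 165.030 = -0.00035°.
N–S: -0.00023° × 111190 m/° = -25.5737 m.
E–W at 45.871°: -0.00035° × 111190 × cos 45.871° = -0.00035 × 111190 × 0.6963 ≈ -27.0966 m.
Distance: √(25.5737² + 27.0966²) ≈ 37.2591 m.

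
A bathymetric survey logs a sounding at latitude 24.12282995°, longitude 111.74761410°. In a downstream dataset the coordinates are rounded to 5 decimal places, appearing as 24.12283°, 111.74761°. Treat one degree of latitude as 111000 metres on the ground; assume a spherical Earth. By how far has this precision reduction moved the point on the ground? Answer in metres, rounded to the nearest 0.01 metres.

Δlat = 24.12282995 − 24.12283 = -0.00000005°; Δlon = 111.74761410 − 111.74761 = +0.00000410°.
North–south shift: -0.00000005 × 111000 = -0.00555 m.
E–W at 24.1228°: 0.00000410° × 111000 × cos 24.1228° = 0.00000410 × 111000 × 0.9127 ≈ 0.415357 m.
Combined displacement = (0.00555² + 0.415357²)^½ ≈ 0.415394 m.

0.42 metres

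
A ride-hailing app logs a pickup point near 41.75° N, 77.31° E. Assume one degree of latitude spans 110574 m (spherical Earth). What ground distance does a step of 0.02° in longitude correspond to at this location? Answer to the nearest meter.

1650 meters

0.02° of longitude at 41.75° is 0.02 × 110574 × cos 41.75° ≈ 0.02 × 82494.5 = 1649.89 m.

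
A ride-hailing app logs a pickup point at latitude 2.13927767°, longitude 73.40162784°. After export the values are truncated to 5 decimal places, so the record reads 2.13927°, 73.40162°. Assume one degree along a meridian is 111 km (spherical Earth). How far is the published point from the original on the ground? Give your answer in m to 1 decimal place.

The latitude changed by +0.00000767° and the longitude by +0.00000784°.
North–south shift: 0.00000767 × 111000 = 0.85137 m.
E–W at 2.13927°: 0.00000784° × 111000 × cos 2.13927° = 0.00000784 × 111000 × 0.9993 ≈ 0.869633 m.
Distance: √(0.85137² + 0.869633²) ≈ 1.217 m.

1.2 m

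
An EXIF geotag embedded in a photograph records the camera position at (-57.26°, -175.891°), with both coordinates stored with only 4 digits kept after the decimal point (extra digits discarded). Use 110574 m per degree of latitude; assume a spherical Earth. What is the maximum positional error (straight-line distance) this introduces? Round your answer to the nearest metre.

Truncating at 4 decimal places can drop up to a full unit in the last place, so each coordinate may be off by as much as 0.0001°.
Latitude error → 0.0001 × 110574 = 11.0574 m along the meridian.
Longitude error → 0.0001 × 110574 × cos 57.26° = 0.0001 × 110574 × 0.5408 ≈ 5.98015 m.
Worst case both components are at the extreme and orthogonal: √(11.0574² + 5.98015²) ≈ 12.5709 m.

13 metres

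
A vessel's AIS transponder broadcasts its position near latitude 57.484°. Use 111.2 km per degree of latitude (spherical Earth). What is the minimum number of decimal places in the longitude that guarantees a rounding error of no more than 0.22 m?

6 decimal places

At 57.484° one degree of longitude covers 111200 × cos 57.484° ≈ 111200 × 0.5375 ≈ 59773.9 m.
N decimal places → at most half a unit in the last place, 0.5 × 10⁻ᴺ° = 59773.9/2 × 10⁻ᴺ m.
Need 0.5 × 59773.9 × 10⁻ᴺ ≤ 0.22 → 10⁻ᴺ ≤ 7.361e-06, so N ≥ 5.13.
So 6 decimal places suffice (0.0299 m); 5 would allow up to 0.299 m.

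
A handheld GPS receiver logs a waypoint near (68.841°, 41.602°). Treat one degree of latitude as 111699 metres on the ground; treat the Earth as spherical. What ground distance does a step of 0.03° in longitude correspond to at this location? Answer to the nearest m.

One degree of longitude here spans 111699 × cos 68.841° = 111699 × 0.3610 ≈ 40318.6 m; 0.03° of that is 1209.56 m.

1210 m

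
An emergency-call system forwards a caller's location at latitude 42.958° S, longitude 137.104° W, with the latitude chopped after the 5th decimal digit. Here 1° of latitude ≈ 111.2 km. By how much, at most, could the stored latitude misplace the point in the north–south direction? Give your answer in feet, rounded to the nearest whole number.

Truncating at 5 decimal places can drop up to a full unit in the last place, so the latitude may be off by as much as 1e-05°.
North–south distance: 1e-05° × 111200 m/° = 1.112 m.
In feet: 1.112 m ÷ 0.3048 ≈ 3.6483 ft.

4 feet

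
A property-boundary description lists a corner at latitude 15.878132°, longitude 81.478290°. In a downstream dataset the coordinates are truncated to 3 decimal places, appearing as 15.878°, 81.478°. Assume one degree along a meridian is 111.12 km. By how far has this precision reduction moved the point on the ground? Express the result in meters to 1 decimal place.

The latitude changed by +0.000132° and the longitude by +0.000290°.
N–S: 0.000132° × 111120 m/° = 14.6678 m.
E–W at 15.878°: 0.000290° × 111120 × cos 15.878° = 0.000290 × 111120 × 0.9618 ≈ 30.9953 m.
Combined displacement = (14.6678² + 30.9953²)^½ ≈ 34.2907 m.

34.3 meters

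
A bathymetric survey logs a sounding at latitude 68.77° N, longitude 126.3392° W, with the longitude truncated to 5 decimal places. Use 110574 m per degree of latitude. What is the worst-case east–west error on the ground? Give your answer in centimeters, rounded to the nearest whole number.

40 centimeters

Truncating at 5 decimal places can drop up to a full unit in the last place, so the longitude may be off by as much as 1e-05°.
At latitude 68.77° a degree of longitude spans 110574 m × cos 68.77° = 110574 × 0.3621 ≈ 40040.2 m.
So at most 1e-05° × 40040.2 ≈ 0.400402 m east–west.
That is 0.400402 m = 40.04 cm.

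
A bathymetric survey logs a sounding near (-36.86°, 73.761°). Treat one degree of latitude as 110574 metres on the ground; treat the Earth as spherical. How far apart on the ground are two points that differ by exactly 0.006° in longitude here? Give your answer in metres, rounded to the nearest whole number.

0.006° of longitude at 36.86° is 0.006 × 110574 × cos 36.86° ≈ 0.006 × 88470.7 = 530.824 m.

531 metres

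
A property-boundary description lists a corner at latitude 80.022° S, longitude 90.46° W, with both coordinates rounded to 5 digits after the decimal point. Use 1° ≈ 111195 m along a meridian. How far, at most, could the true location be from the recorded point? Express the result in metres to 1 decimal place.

0.6 metres

Rounding to 5 decimal places leaves each coordinate within ±5e-06° of the true value.
N–S: 5e-06° × 111195 m/° = 0.555975 m.
Longitude error → 5e-06 × 111195 × cos 80.022° = 5e-06 × 111195 × 0.1733 ≈ 0.0963338 m.
The two errors are perpendicular, so the maximum displacement is √(0.555975² + 0.0963338²) ≈ 0.564259 m.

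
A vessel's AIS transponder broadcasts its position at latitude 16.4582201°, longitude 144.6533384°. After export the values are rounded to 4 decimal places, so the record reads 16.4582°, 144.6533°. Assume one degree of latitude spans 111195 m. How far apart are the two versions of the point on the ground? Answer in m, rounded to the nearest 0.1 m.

The latitude changed by +0.0000201° and the longitude by +0.0000384°.
N–S: 0.0000201° × 111195 m/° = 2.23502 m.
E–W at 16.4582°: 0.0000384° × 111195 × cos 16.4582° = 0.0000384 × 111195 × 0.9590 ≈ 4.09494 m.
Combined displacement = (2.23502² + 4.09494²)^½ ≈ 4.66517 m.

4.7 m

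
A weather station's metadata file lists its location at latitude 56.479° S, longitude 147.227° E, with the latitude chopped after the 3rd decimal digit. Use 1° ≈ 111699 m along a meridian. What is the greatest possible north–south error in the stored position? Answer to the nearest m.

Truncating at 3 decimal places can drop up to a full unit in the last place, so the latitude may be off by as much as 0.001°.
Along the meridian that is 0.001° × 111699 m/° = 111.699 m.

112 m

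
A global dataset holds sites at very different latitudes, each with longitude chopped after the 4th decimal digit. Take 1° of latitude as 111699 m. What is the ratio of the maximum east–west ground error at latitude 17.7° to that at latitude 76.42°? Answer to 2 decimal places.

Truncating at 4 decimal places can drop up to a full unit in the last place, so the longitude may be off by as much as 0.0001°.
At 17.7°: 0.0001° × 111699 × cos 17.7° = 0.0001 × 111699 × 0.9527 ≈ 10.641 m.
At 76.42°: 0.0001° × 111699 × cos 76.42° = 0.0001 × 111699 × 0.2348 ≈ 2.6227 m.
Ratio: 10.641 / 2.6227 = cos 17.7° / cos 76.42° ≈ 4.0573.

4.06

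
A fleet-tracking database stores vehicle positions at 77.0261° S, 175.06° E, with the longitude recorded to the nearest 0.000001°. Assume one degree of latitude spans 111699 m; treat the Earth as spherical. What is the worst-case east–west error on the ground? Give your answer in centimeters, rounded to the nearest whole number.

Rounding to 6 decimal places leaves the longitude within ±5e-07° of the true value.
Parallels shrink by cos φ, so at 77.0261° a degree of longitude is 111699 × 0.2245 ≈ 25077.2 m.
Maximum E–W displacement: 5e-07 × 25077.2 = 0.0125386 m.
That is 0.0125386 m = 1.2539 cm.

1 centimeters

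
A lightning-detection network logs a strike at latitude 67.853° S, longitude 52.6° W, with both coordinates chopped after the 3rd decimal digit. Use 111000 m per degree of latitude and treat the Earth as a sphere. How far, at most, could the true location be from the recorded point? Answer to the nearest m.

Truncating at 3 decimal places can drop up to a full unit in the last place, so each coordinate may be off by as much as 0.001°.
Latitude error → 0.001 × 111000 = 111 m along the meridian.
Longitude error → 0.001 × 111000 × cos 67.853° = 0.001 × 111000 × 0.3770 ≈ 41.8452 m.
Combining orthogonally: (111² + 41.8452²)^½ ≈ 118.626 m.

119 m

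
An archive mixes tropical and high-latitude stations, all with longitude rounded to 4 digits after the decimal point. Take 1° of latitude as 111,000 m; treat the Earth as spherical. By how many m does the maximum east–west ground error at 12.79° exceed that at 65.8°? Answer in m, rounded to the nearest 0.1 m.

3.1 m

Rounding to 4 decimal places leaves the longitude within ±5e-05° of the true value.
Error at 12.79° = 5e-05° × 111000 × cos 12.79° ≈ 5.55 × 0.9752 = 5.4123 m.
At 65.8°: 5e-05° × 111000 × cos 65.8° = 5e-05 × 111000 × 0.4099 ≈ 2.2751 m.
So the lower-latitude error exceeds the higher by 5.4123 − 2.2751 = 3.1372 m.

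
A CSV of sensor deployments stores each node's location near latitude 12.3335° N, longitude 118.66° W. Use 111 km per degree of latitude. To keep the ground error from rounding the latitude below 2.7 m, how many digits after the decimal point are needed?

5

One degree of latitude covers 111000 m.
With N decimal places the half-ulp bound is 0.5·10⁻ᴺ°, or 0.5·10⁻ᴺ × 111000 m on the ground.
Setting 55500 × 10⁻ᴺ ≤ 2.7 gives 10ᴺ ≥ 2.056e+04, i.e. N ≥ 4.31.
So 5 decimal places suffice (0.555 m); 4 would allow up to 5.55 m.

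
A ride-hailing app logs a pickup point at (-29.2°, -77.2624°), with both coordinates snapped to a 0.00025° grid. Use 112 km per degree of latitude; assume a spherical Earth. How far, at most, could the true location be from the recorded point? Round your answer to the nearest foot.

With a 0.00025° grid the true value lies within half a step, ±0.00025°/2 = ±0.000125°, of the stored one.
N–S: 0.000125° × 112000 m/° = 14 m.
E–W at 29.2°: 0.000125° × 112000 × cos 29.2° = 0.000125 × 112000 × 0.8729 ≈ 12.2209 m.
Worst case both components are at the extreme and orthogonal: √(14² + 12.2209²) ≈ 18.5836 m.
In feet: 18.5836 m ÷ 0.3048 ≈ 60.97 ft.

61 feet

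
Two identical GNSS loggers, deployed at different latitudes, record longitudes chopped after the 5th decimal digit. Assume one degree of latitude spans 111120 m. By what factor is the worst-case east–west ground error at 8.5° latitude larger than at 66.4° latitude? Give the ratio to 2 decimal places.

2.47

Truncating at 5 decimal places can drop up to a full unit in the last place, so the longitude may be off by as much as 1e-05°.
Error at 8.5° = 1e-05° × 111120 × cos 8.5° ≈ 1.1112 × 0.9890 = 1.099 m.
Error at 66.4° = 1e-05° × 111120 × cos 66.4° ≈ 1.1112 × 0.4003 = 0.44487 m.
The ratio reduces to cos 8.5° / cos 66.4° = 0.9890/0.4003 ≈ 2.4704.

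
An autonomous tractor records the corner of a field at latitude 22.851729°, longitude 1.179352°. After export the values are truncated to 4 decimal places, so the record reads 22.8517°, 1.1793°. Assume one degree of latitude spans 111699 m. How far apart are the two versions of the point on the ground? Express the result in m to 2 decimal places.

6.26 m

Δlat = 22.851729 − 22.8517 = +0.000029°; Δlon = 1.179352 − 1.1793 = +0.000052°.
North–south shift: 0.000029 × 111699 = 3.23927 m.
E–W at 22.8517°: 0.000052° × 111699 × cos 22.8517° = 0.000052 × 111699 × 0.9215 ≈ 5.35247 m.
Hypotenuse of the two orthogonal shifts: √(3.23927² + 5.35247²) = 6.25634 m.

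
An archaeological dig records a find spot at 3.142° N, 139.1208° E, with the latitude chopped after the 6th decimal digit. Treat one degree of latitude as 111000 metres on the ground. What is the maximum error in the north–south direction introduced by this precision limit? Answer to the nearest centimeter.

Truncating at 6 decimal places can drop up to a full unit in the last place, so the latitude may be off by as much as 1e-06°.
North–south distance: 1e-06° × 111000 m/° = 0.111 m.
That is 0.111 m = 11.1 cm.

11 centimeters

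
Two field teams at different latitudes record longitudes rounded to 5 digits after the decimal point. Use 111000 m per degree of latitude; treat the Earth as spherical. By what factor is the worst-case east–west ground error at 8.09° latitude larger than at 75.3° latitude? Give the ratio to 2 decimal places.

Rounding to 5 decimal places leaves the longitude within ±5e-06° of the true value.
Error at 8.09° = 5e-06° × 111000 × cos 8.09° ≈ 0.555 × 0.9900 = 0.54948 m.
At 75.3°: 5e-06° × 111000 × cos 75.3° = 5e-06 × 111000 × 0.2538 ≈ 0.14084 m.
The ratio reduces to cos 8.09° / cos 75.3° = 0.9900/0.2538 ≈ 3.9015.

3.90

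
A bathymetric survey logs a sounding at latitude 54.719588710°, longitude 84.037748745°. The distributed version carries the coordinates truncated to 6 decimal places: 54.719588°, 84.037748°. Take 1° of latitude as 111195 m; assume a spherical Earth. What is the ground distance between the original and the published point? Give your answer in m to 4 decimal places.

0.0923 m

The latitude changed by +0.000000710° and the longitude by +0.000000745°.
North–south shift: 0.000000710 × 111195 = 0.0789484 m.
East–west at this latitude: 0.000000745° × 111195 × cos 54.7196° ≈ 0.000000745 × 64223.8 = 0.0478468 m.
Combined displacement = (0.0789484² + 0.0478468²)^½ ≈ 0.0923156 m.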